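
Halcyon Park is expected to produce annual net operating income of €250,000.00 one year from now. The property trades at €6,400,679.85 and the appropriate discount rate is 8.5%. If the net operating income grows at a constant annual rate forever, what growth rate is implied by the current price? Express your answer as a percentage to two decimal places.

4.59%

P = D₁/(r−g) ⇒ g = r − D₁/P = 0.085 − €250,000.00/€6,400,679.85 = 0.045942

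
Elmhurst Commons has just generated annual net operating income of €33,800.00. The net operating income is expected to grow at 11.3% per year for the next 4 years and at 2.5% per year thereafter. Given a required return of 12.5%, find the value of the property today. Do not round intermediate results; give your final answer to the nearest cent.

€463535.88

D_1 = 37619.40000
D_2 = 41870.39220
D_3 = 46601.74652
D_4 = 51867.74388
Terminal value at year 4: TV = D_4×(1+g_2)/(r−g_2) = 53164.43747/0.1 = 531644.37472
P_0 = D_1/(1+r)^1 + D_2/(1+r)^2 + D_3/(1+r)^3 + D_4/(1+r)^4 + TV/(1+r)^4
    = 33439.46667 + 33082.77902 + 32729.89605 + 32380.77715 + 331902.96584 = 463535.88473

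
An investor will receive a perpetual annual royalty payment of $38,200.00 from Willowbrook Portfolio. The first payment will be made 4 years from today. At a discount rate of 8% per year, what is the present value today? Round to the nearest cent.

$379054.90

Value at end of year 3: C / r = $38,200.00 / 0.08 = $477,500.0000
Discount to today: PV = $477,500.0000 / (1 + 0.08)^3 = $477,500.0000 / 1.259712 = $379,054.90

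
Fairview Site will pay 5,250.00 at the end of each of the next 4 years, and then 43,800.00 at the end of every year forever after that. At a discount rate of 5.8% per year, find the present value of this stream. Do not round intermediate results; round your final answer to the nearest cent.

620978.56

PV of 4-year annuity: 5,250.00 × [1 − (1+0.058)^−4] / 0.058 = 18275.42797
Perpetuity value at year 4: 43,800.00 / 0.058 = 755172.41379
PV of perpetuity: 755172.41379 / (1+0.058)^4 = 602703.12898
Total PV = 18275.42797 + 602703.12898 = 620978.55695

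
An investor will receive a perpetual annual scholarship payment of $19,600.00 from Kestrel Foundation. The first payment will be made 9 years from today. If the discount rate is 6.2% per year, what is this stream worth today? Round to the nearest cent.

Value at end of year 8: C / r = $19,600.00 / 0.062 = $316,129.0323
Discount to today: PV = $316,129.0323 / (1 + 0.062)^8 = $316,129.0323 / 1.618066 = $195,374.67

$195374.67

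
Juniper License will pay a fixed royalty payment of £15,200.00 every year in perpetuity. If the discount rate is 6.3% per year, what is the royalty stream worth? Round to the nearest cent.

£241269.84

Level perpetuity: PV = C / r = £15,200.00 / 0.063 = £241,269.84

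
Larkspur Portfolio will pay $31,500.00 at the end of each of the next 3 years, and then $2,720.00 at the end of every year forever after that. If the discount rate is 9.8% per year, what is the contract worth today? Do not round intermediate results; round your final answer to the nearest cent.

$99579.46

PV of 3-year annuity: $31,500.00 × [1 − (1+0.098)^−3] / 0.098 = 78612.48353
Perpetuity value at year 3: $2,720.00 / 0.098 = 27755.10204
PV of perpetuity: 27755.10204 / (1+0.098)^3 = 20966.97648
Total PV = 78612.48353 + 20966.97648 = 99579.46001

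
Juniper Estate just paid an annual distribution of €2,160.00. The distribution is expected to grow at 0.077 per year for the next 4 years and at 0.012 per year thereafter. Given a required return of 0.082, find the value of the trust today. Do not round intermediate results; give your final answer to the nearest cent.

D_1 = 2326.32000
D_2 = 2505.44664
D_3 = 2698.36603
D_4 = 2906.14022
Terminal value at year 4: TV = D_4×(1+g_2)/(r−g_2) = 2941.01390/0.07 = 42014.48426
P_0 = D_1/(1+r)^1 + D_2/(1+r)^2 + D_3/(1+r)^3 + D_4/(1+r)^4 + TV/(1+r)^4
    = 2150.01848 + 2140.08309 + 2130.19362 + 2120.34984 + 30654.20051 = 39194.84554

€39194.85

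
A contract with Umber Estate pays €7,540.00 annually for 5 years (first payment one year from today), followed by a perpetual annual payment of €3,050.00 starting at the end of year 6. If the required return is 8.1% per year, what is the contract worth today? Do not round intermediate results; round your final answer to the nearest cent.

€55534.44

PV of 5-year annuity: €7,540.00 × [1 − (1+0.081)^−5] / 0.081 = 30025.85480
Perpetuity value at year 5: €3,050.00 / 0.081 = 37654.32099
PV of perpetuity: 37654.32099 / (1+0.081)^5 = 25508.58397
Total PV = 30025.85480 + 25508.58397 = 55534.43877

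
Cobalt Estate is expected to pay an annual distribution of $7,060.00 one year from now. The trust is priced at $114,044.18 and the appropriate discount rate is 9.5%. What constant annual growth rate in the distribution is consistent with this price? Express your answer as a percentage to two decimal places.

P = D₁/(r−g) ⇒ g = r − D₁/P = 0.095 − $7,060.00/$114,044.18 = 0.033094

3.31%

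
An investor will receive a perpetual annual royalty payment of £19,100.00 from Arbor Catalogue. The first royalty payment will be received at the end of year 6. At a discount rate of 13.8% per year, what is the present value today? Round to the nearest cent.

£72517.52

Value at end of year 5: C / r = £19,100.00 / 0.138 = £138,405.7971
Discount to today: PV = £138,405.7971 / (1 + 0.138)^5 = £138,405.7971 / 1.908584 = £72,517.52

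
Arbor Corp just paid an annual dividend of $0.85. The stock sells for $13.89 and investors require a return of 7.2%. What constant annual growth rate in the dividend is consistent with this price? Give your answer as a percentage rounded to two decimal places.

1.02%

P = D₀(1+g)/(r−g) ⇒ P(r−g) = D₀(1+g) ⇒ g(P+D₀) = P·r − D₀
g = (P·r − D₀)/(P + D₀) = ($13.89×0.072 − $0.85) / ($13.89 + $0.85) = 0.010182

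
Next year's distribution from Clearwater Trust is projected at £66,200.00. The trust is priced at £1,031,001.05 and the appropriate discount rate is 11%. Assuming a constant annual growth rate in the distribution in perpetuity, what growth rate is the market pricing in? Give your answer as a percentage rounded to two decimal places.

4.58%

P = D₁/(r−g) ⇒ g = r − D₁/P = 0.11 − £66,200.00/£1,031,001.05 = 0.045791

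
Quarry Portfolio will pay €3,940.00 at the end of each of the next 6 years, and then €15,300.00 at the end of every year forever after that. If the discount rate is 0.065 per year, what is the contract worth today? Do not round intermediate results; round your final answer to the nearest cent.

PV of 6-year annuity: €3,940.00 × [1 − (1+0.065)^−6] / 0.065 = 19073.59341
Perpetuity value at year 6: €15,300.00 / 0.065 = 235384.61538
PV of perpetuity: 235384.61538 / (1+0.065)^6 = 161317.10796
Total PV = 19073.59341 + 161317.10796 = 180390.70138

€180390.70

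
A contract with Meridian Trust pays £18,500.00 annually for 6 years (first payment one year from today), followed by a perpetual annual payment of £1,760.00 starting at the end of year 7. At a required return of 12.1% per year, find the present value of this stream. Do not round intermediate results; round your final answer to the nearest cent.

PV of 6-year annuity: £18,500.00 × [1 − (1+0.121)^−6] / 0.121 = 75846.10318
Perpetuity value at year 6: £1,760.00 / 0.121 = 14545.45455
PV of perpetuity: 14545.45455 / (1+0.121)^6 = 7329.82527
Total PV = 75846.10318 + 7329.82527 = 83175.92845

£83175.93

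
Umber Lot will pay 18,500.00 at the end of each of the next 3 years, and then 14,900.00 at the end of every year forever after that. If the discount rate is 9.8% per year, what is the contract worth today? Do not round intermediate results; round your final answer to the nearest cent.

161025.10

PV of 3-year annuity: 18,500.00 × [1 − (1+0.098)^−3] / 0.098 = 46169.23636
Perpetuity value at year 3: 14,900.00 / 0.098 = 152040.81633
PV of perpetuity: 152040.81633 / (1+0.098)^3 = 114855.86380
Total PV = 46169.23636 + 114855.86380 = 161025.10016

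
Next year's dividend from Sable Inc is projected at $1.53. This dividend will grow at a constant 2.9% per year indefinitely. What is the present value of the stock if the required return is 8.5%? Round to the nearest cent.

$27.32

Growing perpetuity: P = D₁ / (r − g) = $1.5300 / (0.085 − 0.029) = $27.32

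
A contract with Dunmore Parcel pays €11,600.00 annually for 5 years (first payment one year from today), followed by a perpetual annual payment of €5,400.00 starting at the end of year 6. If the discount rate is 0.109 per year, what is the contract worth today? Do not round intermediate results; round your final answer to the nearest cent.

PV of 5-year annuity: €11,600.00 × [1 − (1+0.109)^−5] / 0.109 = 42980.47194
Perpetuity value at year 5: €5,400.00 / 0.109 = 49541.28440
PV of perpetuity: 49541.28440 / (1+0.109)^5 = 29533.13368
Total PV = 42980.47194 + 29533.13368 = 72513.60561

€72513.61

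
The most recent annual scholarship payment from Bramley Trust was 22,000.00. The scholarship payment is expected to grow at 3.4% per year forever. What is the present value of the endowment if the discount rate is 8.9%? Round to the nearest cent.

413600.00

D₁ = D₀ × (1 + g) = 22,000.00 × 1.034 = 22,748.0000
Growing perpetuity: P = D₁ / (r − g) = 22,748.0000 / (0.089 − 0.034) = 413,600.00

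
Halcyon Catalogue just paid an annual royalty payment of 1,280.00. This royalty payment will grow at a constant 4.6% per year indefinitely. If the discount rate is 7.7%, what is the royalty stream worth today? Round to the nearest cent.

D₁ = D₀ × (1 + g) = 1,280.00 × 1.046 = 1,338.8800
Growing perpetuity: P = D₁ / (r − g) = 1,338.8800 / (0.077 − 0.046) = 43,189.68

43189.68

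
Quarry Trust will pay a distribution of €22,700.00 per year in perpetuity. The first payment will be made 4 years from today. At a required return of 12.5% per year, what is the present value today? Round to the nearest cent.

€127543.48

Value at end of year 3: C / r = €22,700.00 / 0.125 = €181,600.0000
Discount to today: PV = €181,600.0000 / (1 + 0.125)^3 = €181,600.0000 / 1.423828 = €127,543.48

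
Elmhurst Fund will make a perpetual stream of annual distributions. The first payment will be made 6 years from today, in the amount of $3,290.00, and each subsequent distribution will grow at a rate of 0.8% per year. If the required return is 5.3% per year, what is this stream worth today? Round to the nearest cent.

Value at end of year 5: C₁ / (r − g) = $3,290.00 / (0.053 − 0.008) = $73,111.1111
Discount to today: PV = $73,111.1111 / (1 + 0.053)^5 = $73,111.1111 / 1.294619 = $56,473.09

$56473.09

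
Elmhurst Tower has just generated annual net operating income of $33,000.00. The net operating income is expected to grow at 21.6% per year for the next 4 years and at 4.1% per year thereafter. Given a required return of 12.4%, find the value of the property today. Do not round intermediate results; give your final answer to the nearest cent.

$728277.67

D_1 = 40128.00000
D_2 = 48795.64800
D_3 = 59335.50797
D_4 = 72151.97769
Terminal value at year 4: TV = D_4×(1+g_2)/(r−g_2) = 75110.20877/0.083 = 904942.27439
P_0 = D_1/(1+r)^1 + D_2/(1+r)^2 + D_3/(1+r)^3 + D_4/(1+r)^4 + TV/(1+r)^4
    = 35701.06762 + 38623.21906 + 41784.55015 + 45204.63789 + 566964.19329 = 728277.66801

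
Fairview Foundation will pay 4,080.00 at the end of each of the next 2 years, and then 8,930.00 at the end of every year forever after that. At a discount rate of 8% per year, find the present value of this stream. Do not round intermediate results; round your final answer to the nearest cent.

PV of 2-year annuity: 4,080.00 × [1 − (1+0.08)^−2] / 0.08 = 7275.72016
Perpetuity value at year 2: 8,930.00 / 0.08 = 111625.00000
PV of perpetuity: 111625.00000 / (1+0.08)^2 = 95700.44582
Total PV = 7275.72016 + 95700.44582 = 102976.16598

102976.17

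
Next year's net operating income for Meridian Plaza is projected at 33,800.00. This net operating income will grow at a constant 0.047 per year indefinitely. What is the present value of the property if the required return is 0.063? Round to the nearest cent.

Growing perpetuity: P = D₁ / (r − g) = 33,800.0000 / (0.063 − 0.047) = 2,112,500.00

2112500.00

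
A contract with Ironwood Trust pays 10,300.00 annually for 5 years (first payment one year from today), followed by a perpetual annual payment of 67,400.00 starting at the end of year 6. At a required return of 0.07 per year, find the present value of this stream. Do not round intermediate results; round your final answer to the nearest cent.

PV of 5-year annuity: 10,300.00 × [1 − (1+0.07)^−5] / 0.07 = 42232.03359
Perpetuity value at year 5: 67,400.00 / 0.07 = 962857.14286
PV of perpetuity: 962857.14286 / (1+0.07)^5 = 686503.83567
Total PV = 42232.03359 + 686503.83567 = 728735.86926

728735.87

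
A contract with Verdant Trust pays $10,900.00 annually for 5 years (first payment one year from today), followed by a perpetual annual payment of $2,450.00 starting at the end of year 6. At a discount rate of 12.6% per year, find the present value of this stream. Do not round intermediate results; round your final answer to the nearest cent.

PV of 5-year annuity: $10,900.00 × [1 − (1+0.126)^−5] / 0.126 = 38714.96865
Perpetuity value at year 5: $2,450.00 / 0.126 = 19444.44444
PV of perpetuity: 19444.44444 / (1+0.126)^5 = 10742.45608
Total PV = 38714.96865 + 10742.45608 = 49457.42473

$49457.42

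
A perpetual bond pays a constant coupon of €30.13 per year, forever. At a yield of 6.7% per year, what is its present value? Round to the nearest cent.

Level perpetuity: PV = C / r = €30.13 / 0.067 = €449.70

€449.70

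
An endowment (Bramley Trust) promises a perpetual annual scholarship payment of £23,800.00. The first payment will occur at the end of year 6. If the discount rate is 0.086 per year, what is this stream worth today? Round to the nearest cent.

Value at end of year 5: C / r = £23,800.00 / 0.086 = £276,744.1860
Discount to today: PV = £276,744.1860 / (1 + 0.086)^5 = £276,744.1860 / 1.510599 = £183,201.65

£183201.65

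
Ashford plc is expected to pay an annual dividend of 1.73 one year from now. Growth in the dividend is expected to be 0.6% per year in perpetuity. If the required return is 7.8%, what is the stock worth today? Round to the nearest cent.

24.03

Growing perpetuity: P = D₁ / (r − g) = 1.7300 / (0.078 − 0.006) = 24.03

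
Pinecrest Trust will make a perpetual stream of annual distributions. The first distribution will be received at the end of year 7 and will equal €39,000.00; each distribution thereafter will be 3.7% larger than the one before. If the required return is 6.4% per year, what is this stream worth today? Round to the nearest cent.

€995522.49

Value at end of year 6: C₁ / (r − g) = €39,000.00 / (0.064 − 0.037) = €1,444,444.4444
Discount to today: PV = €1,444,444.4444 / (1 + 0.064)^6 = €1,444,444.4444 / 1.450941 = €995,522.49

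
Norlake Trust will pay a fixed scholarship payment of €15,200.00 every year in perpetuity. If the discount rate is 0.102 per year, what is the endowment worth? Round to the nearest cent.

€149019.61

Level perpetuity: PV = C / r = €15,200.00 / 0.102 = €149,019.61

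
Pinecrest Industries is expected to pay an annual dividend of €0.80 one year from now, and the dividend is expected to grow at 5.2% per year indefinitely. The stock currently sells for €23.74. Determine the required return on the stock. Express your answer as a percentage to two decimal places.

P = D₁/(r − g) ⇒ r = D₁/P + g = €0.8000/€23.74 + 0.052 = 0.033698 + 0.052 = 0.085698

8.57%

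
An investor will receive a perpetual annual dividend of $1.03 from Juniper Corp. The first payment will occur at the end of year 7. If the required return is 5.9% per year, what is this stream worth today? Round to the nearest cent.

$12.38

Value at end of year 6: C / r = $1.03 / 0.059 = $17.4576
Discount to today: PV = $17.4576 / (1 + 0.059)^6 = $17.4576 / 1.410509 = $12.38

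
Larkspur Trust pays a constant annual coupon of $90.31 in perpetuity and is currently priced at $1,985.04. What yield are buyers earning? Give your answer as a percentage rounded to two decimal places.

4.55%

P = C/r ⇒ r = C/P = $90.31/$1,985.04 = 0.045495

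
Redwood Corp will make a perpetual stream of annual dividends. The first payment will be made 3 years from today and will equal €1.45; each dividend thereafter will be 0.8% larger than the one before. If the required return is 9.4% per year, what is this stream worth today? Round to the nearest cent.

€14.09

Value at end of year 2: C₁ / (r − g) = €1.45 / (0.094 − 0.008) = €16.8605
Discount to today: PV = €16.8605 / (1 + 0.094)^2 = €16.8605 / 1.196836 = €14.09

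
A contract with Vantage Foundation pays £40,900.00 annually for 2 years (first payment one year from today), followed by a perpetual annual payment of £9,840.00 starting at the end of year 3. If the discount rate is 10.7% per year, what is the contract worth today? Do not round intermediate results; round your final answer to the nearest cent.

PV of 2-year annuity: £40,900.00 × [1 − (1+0.107)^−2] / 0.107 = 70322.22475
Perpetuity value at year 2: £9,840.00 / 0.107 = 91962.61682
PV of perpetuity: 91962.61682 / (1+0.107)^2 = 75044.01801
Total PV = 70322.22475 + 75044.01801 = 145366.24276

£145366.24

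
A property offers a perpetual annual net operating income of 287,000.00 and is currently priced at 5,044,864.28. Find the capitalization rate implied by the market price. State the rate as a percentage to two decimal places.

5.69%

P = C/r ⇒ r = C/P = 287,000.00/5,044,864.28 = 0.056890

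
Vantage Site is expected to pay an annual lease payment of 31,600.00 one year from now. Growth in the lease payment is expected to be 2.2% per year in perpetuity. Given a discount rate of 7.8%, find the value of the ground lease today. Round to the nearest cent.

Growing perpetuity: P = D₁ / (r − g) = 31,600.0000 / (0.078 − 0.022) = 564,285.71

564285.71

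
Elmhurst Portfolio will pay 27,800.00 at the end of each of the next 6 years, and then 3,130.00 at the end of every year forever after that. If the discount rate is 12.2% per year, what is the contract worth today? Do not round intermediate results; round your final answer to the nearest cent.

126512.22

PV of 6-year annuity: 27,800.00 × [1 − (1+0.122)^−6] / 0.122 = 113652.62176
Perpetuity value at year 6: 3,130.00 / 0.122 = 25655.73770
PV of perpetuity: 25655.73770 / (1+0.122)^6 = 12859.59720
Total PV = 113652.62176 + 12859.59720 = 126512.21896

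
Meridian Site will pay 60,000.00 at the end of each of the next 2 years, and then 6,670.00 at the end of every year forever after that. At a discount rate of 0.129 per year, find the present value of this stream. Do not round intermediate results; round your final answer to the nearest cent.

140781.15

PV of 2-year annuity: 60,000.00 × [1 − (1+0.129)^−2] / 0.129 = 100216.45310
Perpetuity value at year 2: 6,670.00 / 0.129 = 51705.42636
PV of perpetuity: 51705.42636 / (1+0.129)^2 = 40564.69732
Total PV = 100216.45310 + 40564.69732 = 140781.15042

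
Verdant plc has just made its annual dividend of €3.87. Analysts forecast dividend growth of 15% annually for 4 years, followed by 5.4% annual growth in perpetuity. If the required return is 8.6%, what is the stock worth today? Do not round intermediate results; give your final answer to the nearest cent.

€178.18

D_1 = 4.45050
D_2 = 5.11808
D_3 = 5.88579
D_4 = 6.76865
Terminal value at year 4: TV = D_4×(1+g_2)/(r−g_2) = 7.13416/0.032 = 222.94255
P_0 = D_1/(1+r)^1 + D_2/(1+r)^2 + D_3/(1+r)^3 + D_4/(1+r)^4 + TV/(1+r)^4
    = 4.09807 + 4.33957 + 4.59531 + 4.86612 + 160.27791 = 178.17698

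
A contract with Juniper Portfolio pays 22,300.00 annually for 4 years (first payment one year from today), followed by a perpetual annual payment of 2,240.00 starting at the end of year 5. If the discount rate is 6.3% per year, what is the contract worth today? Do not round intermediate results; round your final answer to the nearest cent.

104590.72

PV of 4-year annuity: 22,300.00 × [1 − (1+0.063)^−4] / 0.063 = 76743.97953
Perpetuity value at year 4: 2,240.00 / 0.063 = 35555.55556
PV of perpetuity: 35555.55556 / (1+0.063)^4 = 27846.74326
Total PV = 76743.97953 + 27846.74326 = 104590.72279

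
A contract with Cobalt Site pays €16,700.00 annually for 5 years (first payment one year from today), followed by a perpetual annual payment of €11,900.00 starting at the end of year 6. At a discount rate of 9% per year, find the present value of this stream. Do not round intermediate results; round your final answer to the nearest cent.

€150892.55

PV of 5-year annuity: €16,700.00 × [1 − (1+0.09)^−5] / 0.09 = 64957.17610
Perpetuity value at year 5: €11,900.00 / 0.09 = 132222.22222
PV of perpetuity: 132222.22222 / (1+0.09)^5 = 85935.37219
Total PV = 64957.17610 + 85935.37219 = 150892.54829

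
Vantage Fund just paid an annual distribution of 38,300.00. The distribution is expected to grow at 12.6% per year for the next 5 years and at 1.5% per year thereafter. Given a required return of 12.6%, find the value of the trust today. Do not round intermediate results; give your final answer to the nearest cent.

541720.72

D_1 = 43125.80000
D_2 = 48559.65080
D_3 = 54678.16680
D_4 = 61567.61582
D_5 = 69325.13541
Terminal value at year 5: TV = D_5×(1+g_2)/(r−g_2) = 70365.01244/0.111 = 633919.03101
P_0 = D_1/(1+r)^1 + D_2/(1+r)^2 + D_3/(1+r)^3 + D_4/(1+r)^4 + D_5/(1+r)^5 + TV/(1+r)^5
    = 38300.00000 + 38300.00000 + 38300.00000 + 38300.00000 + 38300.00000 + 350220.72072 = 541720.72072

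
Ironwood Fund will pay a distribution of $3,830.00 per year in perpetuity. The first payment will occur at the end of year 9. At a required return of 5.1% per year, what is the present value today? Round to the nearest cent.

Value at end of year 8: C / r = $3,830.00 / 0.051 = $75,098.0392
Discount to today: PV = $75,098.0392 / (1 + 0.051)^8 = $75,098.0392 / 1.488750 = $50,443.69

$50443.69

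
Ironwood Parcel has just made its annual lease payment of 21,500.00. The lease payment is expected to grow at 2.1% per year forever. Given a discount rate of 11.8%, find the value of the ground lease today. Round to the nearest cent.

D₁ = D₀ × (1 + g) = 21,500.00 × 1.021 = 21,951.5000
Growing perpetuity: P = D₁ / (r − g) = 21,951.5000 / (0.118 − 0.021) = 226,304.12

226304.12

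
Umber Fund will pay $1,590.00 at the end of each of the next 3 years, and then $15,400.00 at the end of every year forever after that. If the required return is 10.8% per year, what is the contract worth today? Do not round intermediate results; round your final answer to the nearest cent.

PV of 3-year annuity: $1,590.00 × [1 − (1+0.108)^−3] / 0.108 = 3899.06200
Perpetuity value at year 3: $15,400.00 / 0.108 = 142592.59259
PV of perpetuity: 142592.59259 / (1+0.108)^3 = 104828.09272
Total PV = 3899.06200 + 104828.09272 = 108727.15472

$108727.15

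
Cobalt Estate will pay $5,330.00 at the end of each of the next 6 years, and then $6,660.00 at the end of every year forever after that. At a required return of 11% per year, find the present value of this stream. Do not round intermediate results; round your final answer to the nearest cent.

PV of 6-year annuity: $5,330.00 × [1 − (1+0.11)^−6] / 0.11 = 22548.76676
Perpetuity value at year 6: $6,660.00 / 0.11 = 60545.45455
PV of perpetuity: 60545.45455 / (1+0.11)^6 = 32370.07244
Total PV = 22548.76676 + 32370.07244 = 54918.83920

$54918.84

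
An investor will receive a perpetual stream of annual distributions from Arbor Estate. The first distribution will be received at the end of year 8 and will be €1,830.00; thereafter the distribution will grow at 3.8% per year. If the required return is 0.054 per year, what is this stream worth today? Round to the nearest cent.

Value at end of year 7: C₁ / (r − g) = €1,830.00 / (0.054 − 0.038) = €114,375.0000
Discount to today: PV = €114,375.0000 / (1 + 0.054)^7 = €114,375.0000 / 1.445055 = €79,149.25

€79149.25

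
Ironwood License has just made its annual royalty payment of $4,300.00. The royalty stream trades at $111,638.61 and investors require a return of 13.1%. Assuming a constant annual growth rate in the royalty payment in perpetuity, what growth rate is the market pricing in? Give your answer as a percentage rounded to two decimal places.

8.91%

P = D₀(1+g)/(r−g) ⇒ P(r−g) = D₀(1+g) ⇒ g(P+D₀) = P·r − D₀
g = (P·r − D₀)/(P + D₀) = ($111,638.61×0.131 − $4,300.00) / ($111,638.61 + $4,300.00) = 0.089053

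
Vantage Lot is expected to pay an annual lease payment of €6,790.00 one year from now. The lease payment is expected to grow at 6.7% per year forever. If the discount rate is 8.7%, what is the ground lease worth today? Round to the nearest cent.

€339500.00

Growing perpetuity: P = D₁ / (r − g) = €6,790.0000 / (0.087 − 0.067) = €339,500.00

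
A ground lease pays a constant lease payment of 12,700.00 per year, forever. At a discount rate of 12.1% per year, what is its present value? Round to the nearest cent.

104958.68

Level perpetuity: PV = C / r = 12,700.00 / 0.121 = 104,958.68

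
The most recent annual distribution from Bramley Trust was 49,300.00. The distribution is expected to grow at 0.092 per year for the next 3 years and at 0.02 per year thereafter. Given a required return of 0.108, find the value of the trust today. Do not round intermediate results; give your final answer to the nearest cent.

690701.90

D_1 = 53835.60000
D_2 = 58788.47520
D_3 = 64197.01492
Terminal value at year 3: TV = D_3×(1+g_2)/(r−g_2) = 65480.95522/0.088 = 744101.76383
P_0 = D_1/(1+r)^1 + D_2/(1+r)^2 + D_3/(1+r)^3 + TV/(1+r)^3
    = 48588.08664 + 47886.45362 + 47194.95249 + 547032.40383 = 690701.89658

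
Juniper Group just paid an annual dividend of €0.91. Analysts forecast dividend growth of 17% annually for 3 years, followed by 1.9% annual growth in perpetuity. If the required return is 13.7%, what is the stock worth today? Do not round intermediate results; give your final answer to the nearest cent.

D_1 = 1.06470
D_2 = 1.24570
D_3 = 1.45747
Terminal value at year 3: TV = D_3×(1+g_2)/(r−g_2) = 1.48516/0.118 = 12.58610
P_0 = D_1/(1+r)^1 + D_2/(1+r)^2 + D_3/(1+r)^3 + TV/(1+r)^3
    = 0.93641 + 0.96359 + 0.99156 + 8.56268 = 11.45424

€11.45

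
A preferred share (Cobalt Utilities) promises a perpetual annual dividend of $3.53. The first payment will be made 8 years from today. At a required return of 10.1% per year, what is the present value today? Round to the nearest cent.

$17.82

Value at end of year 7: C / r = $3.53 / 0.101 = $34.9505
Discount to today: PV = $34.9505 / (1 + 0.101)^7 = $34.9505 / 1.961152 = $17.82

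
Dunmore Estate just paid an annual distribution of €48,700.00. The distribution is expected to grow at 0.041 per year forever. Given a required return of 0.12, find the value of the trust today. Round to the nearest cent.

D₁ = D₀ × (1 + g) = €48,700.00 × 1.041 = €50,696.7000
Growing perpetuity: P = D₁ / (r − g) = €50,696.7000 / (0.12 − 0.041) = €641,730.38

€641730.38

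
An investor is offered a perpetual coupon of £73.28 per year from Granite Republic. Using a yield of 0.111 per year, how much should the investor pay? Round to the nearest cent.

£660.18

Level perpetuity: PV = C / r = £73.28 / 0.111 = £660.18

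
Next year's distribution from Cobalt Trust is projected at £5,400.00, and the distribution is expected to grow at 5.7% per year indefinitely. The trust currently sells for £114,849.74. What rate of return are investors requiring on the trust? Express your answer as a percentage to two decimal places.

P = D₁/(r − g) ⇒ r = D₁/P + g = £5,400.0000/£114,849.74 + 0.057 = 0.047018 + 0.057 = 0.104018

10.40%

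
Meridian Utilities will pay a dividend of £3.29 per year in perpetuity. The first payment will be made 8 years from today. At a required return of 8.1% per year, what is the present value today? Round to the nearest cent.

Value at end of year 7: C / r = £3.29 / 0.081 = £40.6173
Discount to today: PV = £40.6173 / (1 + 0.081)^7 = £40.6173 / 1.724963 = £23.55

£23.55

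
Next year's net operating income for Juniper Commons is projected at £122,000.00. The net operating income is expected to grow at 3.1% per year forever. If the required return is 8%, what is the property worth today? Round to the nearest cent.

Growing perpetuity: P = D₁ / (r − g) = £122,000.0000 / (0.08 − 0.031) = £2,489,795.92

£2489795.92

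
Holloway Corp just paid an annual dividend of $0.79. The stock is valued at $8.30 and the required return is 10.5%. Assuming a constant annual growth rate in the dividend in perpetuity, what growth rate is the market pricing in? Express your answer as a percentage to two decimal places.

0.90%

P = D₀(1+g)/(r−g) ⇒ P(r−g) = D₀(1+g) ⇒ g(P+D₀) = P·r − D₀
g = (P·r − D₀)/(P + D₀) = ($8.30×0.105 − $0.79) / ($8.30 + $0.79) = 0.008966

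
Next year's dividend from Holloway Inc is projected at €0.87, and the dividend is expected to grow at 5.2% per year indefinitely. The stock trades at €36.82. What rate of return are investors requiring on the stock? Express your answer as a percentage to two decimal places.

P = D₁/(r − g) ⇒ r = D₁/P + g = €0.8700/€36.82 + 0.052 = 0.023628 + 0.052 = 0.075628

7.56%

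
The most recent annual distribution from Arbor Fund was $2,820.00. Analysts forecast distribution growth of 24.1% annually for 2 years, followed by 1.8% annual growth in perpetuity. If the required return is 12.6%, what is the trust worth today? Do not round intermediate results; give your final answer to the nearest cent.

$38821.36

D_1 = 3499.62000
D_2 = 4343.02842
Terminal value at year 2: TV = D_2×(1+g_2)/(r−g_2) = 4421.20293/0.108 = 40937.06418
P_0 = D_1/(1+r)^1 + D_2/(1+r)^2 + TV/(1+r)^2
    = 3108.01066 + 3425.43626 + 32287.90842 = 38821.35534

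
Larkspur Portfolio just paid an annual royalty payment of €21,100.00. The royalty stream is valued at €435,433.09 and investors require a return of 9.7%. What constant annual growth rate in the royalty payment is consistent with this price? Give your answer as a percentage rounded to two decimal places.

P = D₀(1+g)/(r−g) ⇒ P(r−g) = D₀(1+g) ⇒ g(P+D₀) = P·r − D₀
g = (P·r − D₀)/(P + D₀) = (€435,433.09×0.097 − €21,100.00) / (€435,433.09 + €21,100.00) = 0.046299

4.63%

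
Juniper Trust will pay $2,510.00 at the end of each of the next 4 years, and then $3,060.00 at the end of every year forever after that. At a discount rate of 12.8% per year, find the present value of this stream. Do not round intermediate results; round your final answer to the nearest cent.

$22263.47

PV of 4-year annuity: $2,510.00 × [1 − (1+0.128)^−4] / 0.128 = 7497.05452
Perpetuity value at year 4: $3,060.00 / 0.128 = 23906.25000
PV of perpetuity: 23906.25000 / (1+0.128)^4 = 14766.41461
Total PV = 7497.05452 + 14766.41461 = 22263.46913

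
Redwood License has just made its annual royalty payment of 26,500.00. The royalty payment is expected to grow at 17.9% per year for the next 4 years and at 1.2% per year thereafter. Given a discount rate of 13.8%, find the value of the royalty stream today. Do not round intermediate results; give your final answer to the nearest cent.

D_1 = 31243.50000
D_2 = 36836.08650
D_3 = 43429.74598
D_4 = 51203.67051
Terminal value at year 4: TV = D_4×(1+g_2)/(r−g_2) = 51818.11456/0.126 = 411254.87747
P_0 = D_1/(1+r)^1 + D_2/(1+r)^2 + D_3/(1+r)^3 + D_4/(1+r)^4 + TV/(1+r)^4
    = 27454.74517 + 28443.88801 + 29468.66780 + 30530.36849 + 245212.16596 = 361109.83542

361109.84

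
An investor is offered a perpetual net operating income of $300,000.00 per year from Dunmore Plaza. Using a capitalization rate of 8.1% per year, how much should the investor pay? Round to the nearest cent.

$3703703.70

Level perpetuity: PV = C / r = $300,000.00 / 0.081 = $3,703,703.70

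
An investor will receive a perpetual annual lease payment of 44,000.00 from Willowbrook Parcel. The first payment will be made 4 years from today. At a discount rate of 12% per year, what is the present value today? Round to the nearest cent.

260986.09

Value at end of year 3: C / r = 44,000.00 / 0.12 = 366,666.6667
Discount to today: PV = 366,666.6667 / (1 + 0.12)^3 = 366,666.6667 / 1.404928 = 260,986.09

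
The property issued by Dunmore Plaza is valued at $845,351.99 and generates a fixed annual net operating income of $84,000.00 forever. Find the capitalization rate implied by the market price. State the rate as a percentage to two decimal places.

P = C/r ⇒ r = C/P = $84,000.00/$845,351.99 = 0.099367

9.94%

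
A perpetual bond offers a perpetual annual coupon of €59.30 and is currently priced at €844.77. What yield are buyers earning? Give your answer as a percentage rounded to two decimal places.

P = C/r ⇒ r = C/P = €59.30/€844.77 = 0.070197

7.02%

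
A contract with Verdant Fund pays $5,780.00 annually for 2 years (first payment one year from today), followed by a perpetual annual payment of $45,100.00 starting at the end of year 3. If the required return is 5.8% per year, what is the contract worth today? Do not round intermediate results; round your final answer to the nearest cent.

PV of 2-year annuity: $5,780.00 × [1 − (1+0.058)^−2] / 0.058 = 10626.78450
Perpetuity value at year 2: $45,100.00 / 0.058 = 777586.20690
PV of perpetuity: 777586.20690 / (1+0.058)^2 = 694667.87113
Total PV = 10626.78450 + 694667.87113 = 705294.65562

$705294.66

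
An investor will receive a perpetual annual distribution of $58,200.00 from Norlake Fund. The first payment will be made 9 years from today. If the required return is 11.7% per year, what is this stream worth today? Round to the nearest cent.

Value at end of year 8: C / r = $58,200.00 / 0.117 = $497,435.8974
Discount to today: PV = $497,435.8974 / (1 + 0.117)^8 = $497,435.8974 / 2.423402 = $205,263.50

$205263.50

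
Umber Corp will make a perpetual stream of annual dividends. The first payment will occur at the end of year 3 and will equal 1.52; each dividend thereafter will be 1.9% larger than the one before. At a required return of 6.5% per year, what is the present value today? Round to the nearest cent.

Value at end of year 2: C₁ / (r − g) = 1.52 / (0.065 − 0.019) = 33.0435
Discount to today: PV = 33.0435 / (1 + 0.065)^2 = 33.0435 / 1.134225 = 29.13

29.13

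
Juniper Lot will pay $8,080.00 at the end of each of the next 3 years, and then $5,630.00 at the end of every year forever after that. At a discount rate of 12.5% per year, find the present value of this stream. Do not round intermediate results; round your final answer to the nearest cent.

PV of 3-year annuity: $8,080.00 × [1 − (1+0.125)^−3] / 0.125 = 19241.26200
Perpetuity value at year 3: $5,630.00 / 0.125 = 45040.00000
PV of perpetuity: 45040.00000 / (1+0.125)^3 = 31633.03155
Total PV = 19241.26200 + 31633.03155 = 50874.29355

$50874.29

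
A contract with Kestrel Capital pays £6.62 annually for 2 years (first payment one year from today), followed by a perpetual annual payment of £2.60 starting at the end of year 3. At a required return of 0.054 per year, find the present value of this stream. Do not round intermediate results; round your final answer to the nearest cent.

£55.58

PV of 2-year annuity: £6.62 × [1 − (1+0.054)^−2] / 0.054 = 12.23988
Perpetuity value at year 2: £2.60 / 0.054 = 48.14815
PV of perpetuity: 48.14815 / (1+0.054)^2 = 43.34094
Total PV = 12.23988 + 43.34094 = 55.58083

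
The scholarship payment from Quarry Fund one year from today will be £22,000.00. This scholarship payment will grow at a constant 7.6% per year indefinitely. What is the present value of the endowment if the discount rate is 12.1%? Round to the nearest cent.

£488888.89

Growing perpetuity: P = D₁ / (r − g) = £22,000.0000 / (0.121 − 0.076) = £488,888.89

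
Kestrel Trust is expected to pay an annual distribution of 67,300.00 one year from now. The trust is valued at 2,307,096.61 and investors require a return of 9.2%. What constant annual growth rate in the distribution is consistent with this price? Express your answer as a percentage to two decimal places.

6.28%

P = D₁/(r−g) ⇒ g = r − D₁/P = 0.092 − 67,300.00/2,307,096.61 = 0.062829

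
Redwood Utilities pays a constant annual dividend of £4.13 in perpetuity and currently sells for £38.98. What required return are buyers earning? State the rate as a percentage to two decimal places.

P = C/r ⇒ r = C/P = £4.13/£38.98 = 0.105952

10.60%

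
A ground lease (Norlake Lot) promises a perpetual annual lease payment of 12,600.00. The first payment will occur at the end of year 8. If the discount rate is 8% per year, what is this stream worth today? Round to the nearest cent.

91899.74

Value at end of year 7: C / r = 12,600.00 / 0.08 = 157,500.0000
Discount to today: PV = 157,500.0000 / (1 + 0.08)^7 = 157,500.0000 / 1.713824 = 91,899.74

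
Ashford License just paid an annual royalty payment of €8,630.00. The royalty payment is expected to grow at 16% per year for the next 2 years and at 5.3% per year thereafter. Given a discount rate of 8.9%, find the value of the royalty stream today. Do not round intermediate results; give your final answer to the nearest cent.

€305400.39

D_1 = 10010.80000
D_2 = 11612.52800
Terminal value at year 2: TV = D_2×(1+g_2)/(r−g_2) = 12227.99198/0.036 = 339666.44400
P_0 = D_1/(1+r)^1 + D_2/(1+r)^2 + TV/(1+r)^2
    = 9192.65381 + 9791.99120 + 286415.74270 = 305400.38772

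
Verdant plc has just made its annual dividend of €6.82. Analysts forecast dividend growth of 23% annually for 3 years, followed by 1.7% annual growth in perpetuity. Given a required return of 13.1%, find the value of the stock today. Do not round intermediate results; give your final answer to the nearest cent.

€102.51

D_1 = 8.38860
D_2 = 10.31798
D_3 = 12.69111
Terminal value at year 3: TV = D_3×(1+g_2)/(r−g_2) = 12.90686/0.114 = 113.21809
P_0 = D_1/(1+r)^1 + D_2/(1+r)^2 + D_3/(1+r)^3 + TV/(1+r)^3
    = 7.41698 + 8.06621 + 8.77227 + 78.25787 = 102.51332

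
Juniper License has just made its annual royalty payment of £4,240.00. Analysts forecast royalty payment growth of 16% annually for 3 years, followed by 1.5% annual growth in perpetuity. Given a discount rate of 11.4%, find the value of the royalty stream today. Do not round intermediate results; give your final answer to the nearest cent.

D_1 = 4918.40000
D_2 = 5705.34400
D_3 = 6618.19904
Terminal value at year 3: TV = D_3×(1+g_2)/(r−g_2) = 6717.47203/0.099 = 67853.25278
P_0 = D_1/(1+r)^1 + D_2/(1+r)^2 + D_3/(1+r)^3 + TV/(1+r)^3
    = 4415.08079 + 4597.39113 + 4787.22954 + 49081.19175 = 62880.89321

£62880.89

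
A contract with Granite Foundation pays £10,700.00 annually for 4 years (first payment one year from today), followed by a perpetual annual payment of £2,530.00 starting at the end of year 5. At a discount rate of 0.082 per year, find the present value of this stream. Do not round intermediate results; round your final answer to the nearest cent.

PV of 4-year annuity: £10,700.00 × [1 − (1+0.082)^−4] / 0.082 = 35282.55829
Perpetuity value at year 4: £2,530.00 / 0.082 = 30853.65854
PV of perpetuity: 30853.65854 / (1+0.082)^4 = 22511.14709
Total PV = 35282.55829 + 22511.14709 = 57793.70538

£57793.71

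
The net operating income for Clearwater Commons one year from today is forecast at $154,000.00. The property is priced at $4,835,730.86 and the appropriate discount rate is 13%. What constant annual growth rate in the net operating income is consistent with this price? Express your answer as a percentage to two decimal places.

9.82%

P = D₁/(r−g) ⇒ g = r − D₁/P = 0.13 − $154,000.00/$4,835,730.86 = 0.098154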